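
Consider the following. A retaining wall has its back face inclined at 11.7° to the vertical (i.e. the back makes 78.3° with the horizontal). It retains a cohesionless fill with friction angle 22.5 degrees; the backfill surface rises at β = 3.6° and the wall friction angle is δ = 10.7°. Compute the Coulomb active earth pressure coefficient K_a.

K_a = sin²(α+φ) / [sin²α · sin(α−δ) · (1 + √{sin(φ+δ)sin(φ−β) / (sin(α−δ)sin(α+β))})²].
With α = 78.3°, φ = 22.5°, δ = 10.7°, β = 3.6°: K_a = 0.5247.

0.525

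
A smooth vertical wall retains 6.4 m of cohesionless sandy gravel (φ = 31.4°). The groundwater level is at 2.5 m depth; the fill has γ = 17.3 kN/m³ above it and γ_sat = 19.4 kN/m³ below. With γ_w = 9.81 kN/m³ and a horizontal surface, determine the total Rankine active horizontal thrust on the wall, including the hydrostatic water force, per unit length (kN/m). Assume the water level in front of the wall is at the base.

K_a = tan²(45° − φ/2) = 0.3149.
γ' = 19.4 − 9.81 = 9.590 kN/m³. Depth below WT = 3.9 m.
σ'_h at WT = K_a γ d_w = 13.62 kPa; at base = 13.62 + K_a γ' × 3.9 = 25.40 kPa.
P₁ (0–2.5 m) = ½×13.62×2.5 = 17.03. P₂ (2.5–6.4 m) = ½(13.62+25.40)×3.9 = 76.09.
P_w = ½ γ_w h₂² = 0.5×9.81×3.9² = 74.61. Total = 17.03+76.09+74.61 = 167.7 kN/m.

168 kN/m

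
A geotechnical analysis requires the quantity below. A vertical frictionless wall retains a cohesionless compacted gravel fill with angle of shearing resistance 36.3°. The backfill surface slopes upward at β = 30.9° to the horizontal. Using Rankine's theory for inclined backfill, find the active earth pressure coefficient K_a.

0.420

K_a = cos β · (cos β − √(cos²β − cos²φ)) / (cos β + √(cos²β − cos²φ)).
cos β = 0.8581, cos φ = 0.8059, √(cos²β − cos²φ) = 0.2945.
K_a = 0.8581 × (0.8581 − 0.2945)/(0.8581 + 0.2945) = 0.4195.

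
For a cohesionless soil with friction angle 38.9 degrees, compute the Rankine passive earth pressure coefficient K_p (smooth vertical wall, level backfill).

4.38

K_p = (1 + sin φ)/(1 − sin φ) = tan²(45° + 38.9°/2) = 4.376.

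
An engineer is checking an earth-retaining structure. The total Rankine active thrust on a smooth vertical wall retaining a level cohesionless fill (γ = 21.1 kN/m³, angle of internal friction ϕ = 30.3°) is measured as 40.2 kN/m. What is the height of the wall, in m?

K_a = 0.3293. P_a = ½ K_a γ H² ⇒ H = √(2P_a/(K_a γ)).
H = √(2×40.2/(0.3293×21.1)) = 3.402 m.

3.40 m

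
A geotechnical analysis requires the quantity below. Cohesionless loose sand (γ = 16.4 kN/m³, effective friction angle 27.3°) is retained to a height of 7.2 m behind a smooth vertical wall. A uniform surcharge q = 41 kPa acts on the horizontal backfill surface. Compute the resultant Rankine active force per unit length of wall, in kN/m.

267 kN/m

K_a = tan²(45° − φ/2) = 0.3711.
Soil triangle: ½ K_a γ H² = 0.5×0.3711×16.4×7.2² = 157.8 kN/m.
Surcharge rectangle: K_a q H = 0.3711×41×7.2 = 109.6 kN/m.
Total = 157.8 + 109.6 = 267.3 kN/m.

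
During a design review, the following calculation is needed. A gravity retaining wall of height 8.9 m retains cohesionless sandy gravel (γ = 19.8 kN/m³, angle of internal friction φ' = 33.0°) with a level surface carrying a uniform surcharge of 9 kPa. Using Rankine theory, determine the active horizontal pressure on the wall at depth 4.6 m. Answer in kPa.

K_a = (1 − sin φ)/(1 + sin φ) = 0.2948.
σ_v = γz + q = 19.8 × 4.6 + 9 = 100.1 kPa.
σ_h = K_a σ_v = 0.2948 × 100.1 = 29.50 kPa.

29.5 kPa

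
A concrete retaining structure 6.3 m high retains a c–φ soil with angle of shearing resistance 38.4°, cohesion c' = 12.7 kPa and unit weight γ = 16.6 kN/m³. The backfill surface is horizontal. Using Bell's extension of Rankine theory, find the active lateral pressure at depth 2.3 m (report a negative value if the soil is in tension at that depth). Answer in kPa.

K_a = (1 − sin φ)/(1 + sin φ) = 0.2337.
σ_a = K_a γ z − 2c√K_a = 0.2337×16.6×2.3 − 2×12.7×0.4834 = -3.356 kPa.

-3.36 kPa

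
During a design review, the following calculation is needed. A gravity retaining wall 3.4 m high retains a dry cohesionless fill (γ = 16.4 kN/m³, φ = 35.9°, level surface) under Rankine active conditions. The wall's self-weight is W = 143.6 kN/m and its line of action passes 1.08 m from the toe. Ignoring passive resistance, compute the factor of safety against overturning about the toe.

5.54

K_a = tan²(45° − 35.9°/2) = 0.2607.
P_a = ½K_aγH² = 0.5×0.2607×16.4×3.4² = 24.72 kN/m, acting at H/3 = 1.133 m above the base.
Overturning moment M_o = P_a × H/3 = 24.72 × 1.133 = 28.01.
Resisting moment M_r = W × 1.08 = 143.6 × 1.08 = 155.1.
FS_overturning = M_r/M_o = 155.1/28.01 = 5.537.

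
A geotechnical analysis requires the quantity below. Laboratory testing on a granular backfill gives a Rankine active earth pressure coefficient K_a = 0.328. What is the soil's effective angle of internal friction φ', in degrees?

K_a = tan²(45° − φ/2) ⇒ 45° − φ/2 = arctan(√0.328) = 29.80°.
φ = 2(45° − 29.80°) = 30.40°.

30.4°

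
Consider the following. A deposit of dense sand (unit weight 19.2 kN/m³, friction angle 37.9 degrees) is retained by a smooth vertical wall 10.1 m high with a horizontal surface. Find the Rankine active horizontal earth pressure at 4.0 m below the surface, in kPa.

18.4 kPa

K_a = (1 − sin φ)/(1 + sin φ) = 0.2389.
σ_h = K_a γ z = 0.2389 × 19.2 × 4.0 = 18.35 kPa.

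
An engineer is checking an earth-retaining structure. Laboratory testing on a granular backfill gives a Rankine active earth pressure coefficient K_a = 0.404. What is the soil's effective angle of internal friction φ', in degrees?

K_a = tan²(45° − φ/2) ⇒ 45° − φ/2 = arctan(√0.404) = 32.44°.
φ = 2(45° − 32.44°) = 25.12°.

25.1°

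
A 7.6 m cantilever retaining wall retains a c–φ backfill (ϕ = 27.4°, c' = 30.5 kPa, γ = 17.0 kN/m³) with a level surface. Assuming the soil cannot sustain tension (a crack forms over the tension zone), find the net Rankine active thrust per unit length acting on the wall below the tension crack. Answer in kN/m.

K_a = 0.3697; √K_a = 0.6080.
Tension-crack depth z_c = 2c/(γ√K_a) = 2×30.5/(17.0×0.6080) = 5.902 m.
σ_a at base = K_a γ H − 2c√K_a = 0.3697×17.0×7.6 − 2×30.5×0.6080 = 10.67 kPa.
P_a = ½ × 10.67 × (H − z_c) = 0.5×10.67×1.698 = 9.064 kN/m.

9.06 kN/m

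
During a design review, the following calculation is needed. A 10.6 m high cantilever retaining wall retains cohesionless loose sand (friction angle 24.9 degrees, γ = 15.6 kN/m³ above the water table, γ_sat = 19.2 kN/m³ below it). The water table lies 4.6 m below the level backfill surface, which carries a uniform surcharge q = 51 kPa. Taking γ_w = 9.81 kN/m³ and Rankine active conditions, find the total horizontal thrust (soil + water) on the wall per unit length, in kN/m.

K_a = tan²(45° − φ/2) = 0.4074.
γ' = 19.2 − 9.81 = 9.390 kN/m³. h₂ = H − d_w = 6.0 m.
σ'_h: at surface K_a·q = 20.78; at WT K_a(q+γd_w) = 50.02; at base K_a(q+γd_w+γ'h₂) = 72.97 kPa.
P₁ = ½(20.78+50.02)×4.6 = 162.8; P₂ = ½(50.02+72.97)×6.0 = 369.0; P_w = ½γ_w h₂² = 176.6.
Total = 162.8+369.0+176.6 = 708.4 kN/m.

708 kN/m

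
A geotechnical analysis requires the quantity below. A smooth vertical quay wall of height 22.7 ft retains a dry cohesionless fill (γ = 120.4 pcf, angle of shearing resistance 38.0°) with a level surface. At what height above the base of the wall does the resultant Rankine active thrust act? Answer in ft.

7.57 ft

K_a = 0.2379.
The pressure distribution is triangular, so the resultant acts at H/3 above the base = 22.7/3 = 7.567 ft.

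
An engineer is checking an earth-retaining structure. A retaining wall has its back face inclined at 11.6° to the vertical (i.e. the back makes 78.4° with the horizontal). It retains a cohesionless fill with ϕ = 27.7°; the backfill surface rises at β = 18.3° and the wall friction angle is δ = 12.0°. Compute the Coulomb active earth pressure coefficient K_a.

K_a = sin²(α+φ) / [sin²α · sin(α−δ) · (1 + √{sin(φ+δ)sin(φ−β) / (sin(α−δ)sin(α+β))})²].
With α = 78.4°, φ = 27.7°, δ = 12.0°, β = 18.3°: K_a = 0.5859.

0.586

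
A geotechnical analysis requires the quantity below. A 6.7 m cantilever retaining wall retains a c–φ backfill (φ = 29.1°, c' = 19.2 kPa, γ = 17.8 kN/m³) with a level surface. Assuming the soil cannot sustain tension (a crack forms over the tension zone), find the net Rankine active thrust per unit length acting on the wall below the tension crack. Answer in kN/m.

K_a = 0.3456; √K_a = 0.5879.
Tension-crack depth z_c = 2c/(γ√K_a) = 2×19.2/(17.8×0.5879) = 3.670 m.
σ_a at base = K_a γ H − 2c√K_a = 0.3456×17.8×6.7 − 2×19.2×0.5879 = 18.64 kPa.
P_a = ½ × 18.64 × (H − z_c) = 0.5×18.64×3.030 = 28.24 kN/m.

28.2 kN/m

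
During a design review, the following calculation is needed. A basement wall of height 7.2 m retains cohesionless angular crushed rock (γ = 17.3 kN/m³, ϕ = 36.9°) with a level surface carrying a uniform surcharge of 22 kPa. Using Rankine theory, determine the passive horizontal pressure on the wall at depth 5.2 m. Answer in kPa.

448 kPa

K_p = (1 + sin φ)/(1 − sin φ) = 4.005.
σ_v = γz + q = 17.3 × 5.2 + 22 = 112.0 kPa.
σ_h = K_p σ_v = 4.005 × 112.0 = 448.4 kPa.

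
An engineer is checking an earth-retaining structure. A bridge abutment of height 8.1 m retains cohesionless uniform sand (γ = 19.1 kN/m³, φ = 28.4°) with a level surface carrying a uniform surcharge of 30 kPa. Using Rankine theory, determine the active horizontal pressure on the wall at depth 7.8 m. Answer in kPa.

63.6 kPa

K_a = (1 − sin φ)/(1 + sin φ) = 0.3554.
σ_v = γz + q = 19.1 × 7.8 + 30 = 179.0 kPa.
σ_h = K_a σ_v = 0.3554 × 179.0 = 63.60 kPa.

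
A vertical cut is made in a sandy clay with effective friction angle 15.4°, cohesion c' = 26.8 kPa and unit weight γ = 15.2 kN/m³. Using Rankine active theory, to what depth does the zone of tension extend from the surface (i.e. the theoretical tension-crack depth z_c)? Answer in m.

K_a = tan²(45° − 15.4°/2) = 0.5803; √K_a = 0.7618.
The active pressure is zero where K_a γ z = 2c√K_a, so z_c = 2c/(γ√K_a) = 2×26.8/(15.2×0.7618) = 4.629 m.

4.63 m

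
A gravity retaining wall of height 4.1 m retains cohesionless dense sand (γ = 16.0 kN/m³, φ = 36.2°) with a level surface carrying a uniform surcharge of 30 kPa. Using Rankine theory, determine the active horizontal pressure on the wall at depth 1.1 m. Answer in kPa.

12.3 kPa

K_a = (1 − sin φ)/(1 + sin φ) = 0.2574.
σ_v = γz + q = 16.0 × 1.1 + 30 = 47.60 kPa.
σ_h = K_a σ_v = 0.2574 × 47.60 = 12.25 kPa.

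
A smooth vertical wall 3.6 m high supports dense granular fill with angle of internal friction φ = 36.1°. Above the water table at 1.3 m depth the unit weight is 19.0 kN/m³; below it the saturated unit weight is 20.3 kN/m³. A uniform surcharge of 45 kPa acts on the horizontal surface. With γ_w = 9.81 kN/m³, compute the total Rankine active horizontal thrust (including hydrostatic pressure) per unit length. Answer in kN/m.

K_a = tan²(45° − φ/2) = 0.2585.
γ' = 20.3 − 9.81 = 10.49 kN/m³. h₂ = H − d_w = 2.3 m.
σ'_h: at surface K_a·q = 11.63; at WT K_a(q+γd_w) = 18.02; at base K_a(q+γd_w+γ'h₂) = 24.25 kPa.
P₁ = ½(11.63+18.02)×1.3 = 19.27; P₂ = ½(18.02+24.25)×2.3 = 48.61; P_w = ½γ_w h₂² = 25.95.
Total = 19.27+48.61+25.95 = 93.83 kN/m.

93.8 kN/m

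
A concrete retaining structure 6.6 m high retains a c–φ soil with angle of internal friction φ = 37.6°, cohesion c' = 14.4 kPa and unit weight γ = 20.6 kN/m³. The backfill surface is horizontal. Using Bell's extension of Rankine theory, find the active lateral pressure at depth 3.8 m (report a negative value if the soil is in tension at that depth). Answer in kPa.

K_a = (1 − sin φ)/(1 + sin φ) = 0.2421.
σ_a = K_a γ z − 2c√K_a = 0.2421×20.6×3.8 − 2×14.4×0.4921 = 4.782 kPa.

4.78 kPa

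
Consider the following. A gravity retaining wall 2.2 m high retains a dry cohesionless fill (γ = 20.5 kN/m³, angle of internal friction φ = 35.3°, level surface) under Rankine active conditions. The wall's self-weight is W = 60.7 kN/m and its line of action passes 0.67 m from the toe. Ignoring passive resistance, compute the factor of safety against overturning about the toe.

4.18

K_a = tan²(45° − 35.3°/2) = 0.2675.
P_a = ½K_aγH² = 0.5×0.2675×20.5×2.2² = 13.27 kN/m, acting at H/3 = 0.7333 m above the base.
Overturning moment M_o = P_a × H/3 = 13.27 × 0.7333 = 9.733.
Resisting moment M_r = W × 0.67 = 60.7 × 0.67 = 40.67.
FS_overturning = M_r/M_o = 40.67/9.733 = 4.178.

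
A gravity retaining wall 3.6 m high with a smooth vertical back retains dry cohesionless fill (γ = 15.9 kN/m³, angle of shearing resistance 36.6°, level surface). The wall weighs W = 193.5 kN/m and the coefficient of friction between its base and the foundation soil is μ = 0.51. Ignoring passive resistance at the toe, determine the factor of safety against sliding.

K_a = tan²(45° − 36.6°/2) = 0.2530.
P_a = ½K_aγH² = 0.5×0.2530×15.9×3.6² = 26.06 kN/m, acting at H/3 = 1.200 m above the base.
FS_sliding = μW / P_a = 0.51×193.5 / 26.06 = 3.786.

3.79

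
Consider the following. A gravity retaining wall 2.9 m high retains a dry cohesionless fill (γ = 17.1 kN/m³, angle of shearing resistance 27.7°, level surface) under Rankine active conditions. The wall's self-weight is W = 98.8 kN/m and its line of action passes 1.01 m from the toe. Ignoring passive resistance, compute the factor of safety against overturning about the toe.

3.93

K_a = tan²(45° − 27.7°/2) = 0.3653.
P_a = ½K_aγH² = 0.5×0.3653×17.1×2.9² = 26.27 kN/m, acting at H/3 = 0.9667 m above the base.
Overturning moment M_o = P_a × H/3 = 26.27 × 0.9667 = 25.39.
Resisting moment M_r = W × 1.01 = 98.8 × 1.01 = 99.79.
FS_overturning = M_r/M_o = 99.79/25.39 = 3.930.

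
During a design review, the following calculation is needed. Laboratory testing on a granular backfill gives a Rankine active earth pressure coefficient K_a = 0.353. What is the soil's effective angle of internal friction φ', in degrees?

28.6°

K_a = tan²(45° − φ/2) ⇒ 45° − φ/2 = arctan(√0.353) = 30.72°.
φ = 2(45° − 30.72°) = 28.57°.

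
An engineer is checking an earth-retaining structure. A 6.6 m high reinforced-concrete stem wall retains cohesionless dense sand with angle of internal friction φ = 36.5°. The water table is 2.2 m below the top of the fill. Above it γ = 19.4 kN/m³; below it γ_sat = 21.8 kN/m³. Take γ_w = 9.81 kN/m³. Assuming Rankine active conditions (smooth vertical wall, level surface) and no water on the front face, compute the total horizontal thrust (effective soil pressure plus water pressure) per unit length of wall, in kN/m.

K_a = tan²(45° − φ/2) = 0.2541.
γ' = 21.8 − 9.81 = 11.99 kN/m³. Depth below WT = 4.4 m.
σ'_h at WT = K_a γ d_w = 10.84 kPa; at base = 10.84 + K_a γ' × 4.4 = 24.25 kPa.
P₁ (0–2.2 m) = ½×10.84×2.2 = 11.93. P₂ (2.2–6.6 m) = ½(10.84+24.25)×4.4 = 77.20.
P_w = ½ γ_w h₂² = 0.5×9.81×4.4² = 94.96. Total = 11.93+77.20+94.96 = 184.1 kN/m.

184 kN/m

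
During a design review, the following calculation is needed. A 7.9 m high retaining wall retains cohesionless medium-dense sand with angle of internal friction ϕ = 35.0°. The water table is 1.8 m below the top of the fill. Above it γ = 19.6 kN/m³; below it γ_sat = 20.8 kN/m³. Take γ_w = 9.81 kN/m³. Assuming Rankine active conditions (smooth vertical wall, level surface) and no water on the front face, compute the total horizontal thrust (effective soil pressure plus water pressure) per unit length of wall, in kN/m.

305 kN/m

K_a = tan²(45° − φ/2) = 0.2710.
γ' = 20.8 − 9.81 = 10.99 kN/m³. Depth below WT = 6.1 m.
σ'_h at WT = K_a γ d_w = 9.561 kPa; at base = 9.561 + K_a γ' × 6.1 = 27.73 kPa.
P₁ (0–1.8 m) = ½×9.561×1.8 = 8.604. P₂ (1.8–7.9 m) = ½(9.561+27.73)×6.1 = 113.7.
P_w = ½ γ_w h₂² = 0.5×9.81×6.1² = 182.5. Total = 8.604+113.7+182.5 = 304.8 kN/m.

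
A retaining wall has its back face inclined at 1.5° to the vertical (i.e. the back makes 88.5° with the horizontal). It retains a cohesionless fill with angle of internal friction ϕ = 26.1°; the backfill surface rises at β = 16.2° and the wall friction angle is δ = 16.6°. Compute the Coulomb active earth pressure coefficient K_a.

0.473

K_a = sin²(α+φ) / [sin²α · sin(α−δ) · (1 + √{sin(φ+δ)sin(φ−β) / (sin(α−δ)sin(α+β))})²].
With α = 88.5°, φ = 26.1°, δ = 16.6°, β = 16.2°: K_a = 0.4733.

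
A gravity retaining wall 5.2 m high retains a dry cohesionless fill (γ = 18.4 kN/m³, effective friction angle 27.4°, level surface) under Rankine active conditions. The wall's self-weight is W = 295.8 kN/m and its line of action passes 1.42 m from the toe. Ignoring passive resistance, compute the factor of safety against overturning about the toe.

K_a = tan²(45° − 27.4°/2) = 0.3697.
P_a = ½K_aγH² = 0.5×0.3697×18.4×5.2² = 91.96 kN/m, acting at H/3 = 1.733 m above the base.
Overturning moment M_o = P_a × H/3 = 91.96 × 1.733 = 159.4.
Resisting moment M_r = W × 1.42 = 295.8 × 1.42 = 420.0.
FS_overturning = M_r/M_o = 420.0/159.4 = 2.635.

2.64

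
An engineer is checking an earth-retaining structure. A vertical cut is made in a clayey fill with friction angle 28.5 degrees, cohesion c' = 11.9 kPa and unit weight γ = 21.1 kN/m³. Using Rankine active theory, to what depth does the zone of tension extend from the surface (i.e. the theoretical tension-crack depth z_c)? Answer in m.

1.90 m

K_a = tan²(45° − 28.5°/2) = 0.3540; √K_a = 0.5949.
The active pressure is zero where K_a γ z = 2c√K_a, so z_c = 2c/(γ√K_a) = 2×11.9/(21.1×0.5949) = 1.896 m.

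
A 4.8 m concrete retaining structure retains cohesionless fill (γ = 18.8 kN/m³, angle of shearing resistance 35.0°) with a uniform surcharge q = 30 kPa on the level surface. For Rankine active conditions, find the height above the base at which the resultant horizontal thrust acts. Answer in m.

K_a = 0.2710.
Triangular part P₁ = ½K_aγH² = 58.69 at H/3 = 1.600 m; rectangular part P₂ = K_a q H = 39.02 at H/2 = 2.400 m.
ȳ = (P₁·1.600 + P₂·2.400)/(P₁+P₂) = 1.919 m.

1.92 m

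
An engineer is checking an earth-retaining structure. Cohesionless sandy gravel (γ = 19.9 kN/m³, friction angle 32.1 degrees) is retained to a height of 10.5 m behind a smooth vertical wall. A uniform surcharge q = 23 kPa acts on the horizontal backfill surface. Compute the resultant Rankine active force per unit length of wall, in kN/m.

410 kN/m

K_a = tan²(45° − φ/2) = 0.3060.
Soil triangle: ½ K_a γ H² = 0.5×0.3060×19.9×10.5² = 335.7 kN/m.
Surcharge rectangle: K_a q H = 0.3060×23×10.5 = 73.90 kN/m.
Total = 335.7 + 73.90 = 409.6 kN/m.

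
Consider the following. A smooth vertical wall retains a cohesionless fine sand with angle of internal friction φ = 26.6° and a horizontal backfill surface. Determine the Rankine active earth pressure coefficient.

0.381

K_a = (1 − sin φ)/(1 + sin φ) = (1 − sin 26.6°)/(1 + sin 26.6°) = 0.3814.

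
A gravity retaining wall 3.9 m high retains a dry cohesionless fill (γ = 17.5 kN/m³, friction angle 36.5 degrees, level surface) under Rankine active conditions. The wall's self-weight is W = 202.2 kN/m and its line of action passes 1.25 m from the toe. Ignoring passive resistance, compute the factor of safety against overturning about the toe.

K_a = tan²(45° − 36.5°/2) = 0.2541.
P_a = ½K_aγH² = 0.5×0.2541×17.5×3.9² = 33.81 kN/m, acting at H/3 = 1.300 m above the base.
Overturning moment M_o = P_a × H/3 = 33.81 × 1.300 = 43.96.
Resisting moment M_r = W × 1.25 = 202.2 × 1.25 = 252.8.
FS_overturning = M_r/M_o = 252.8/43.96 = 5.750.

5.75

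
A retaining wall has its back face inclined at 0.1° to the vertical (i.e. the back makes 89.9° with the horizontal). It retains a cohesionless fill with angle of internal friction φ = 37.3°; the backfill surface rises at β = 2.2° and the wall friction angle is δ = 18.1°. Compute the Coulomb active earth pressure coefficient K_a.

0.229

K_a = sin²(α+φ) / [sin²α · sin(α−δ) · (1 + √{sin(φ+δ)sin(φ−β) / (sin(α−δ)sin(α+β))})²].
With α = 89.9°, φ = 37.3°, δ = 18.1°, β = 2.2°: K_a = 0.2295.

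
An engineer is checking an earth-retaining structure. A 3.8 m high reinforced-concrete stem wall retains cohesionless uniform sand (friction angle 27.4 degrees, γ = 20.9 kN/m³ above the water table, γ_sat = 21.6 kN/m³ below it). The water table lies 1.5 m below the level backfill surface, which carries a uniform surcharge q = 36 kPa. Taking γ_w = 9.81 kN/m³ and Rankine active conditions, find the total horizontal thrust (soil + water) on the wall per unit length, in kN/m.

123 kN/m

K_a = tan²(45° − φ/2) = 0.3697.
γ' = 21.6 − 9.81 = 11.79 kN/m³. h₂ = H − d_w = 2.3 m.
σ'_h: at surface K_a·q = 13.31; at WT K_a(q+γd_w) = 24.90; at base K_a(q+γd_w+γ'h₂) = 34.92 kPa.
P₁ = ½(13.31+24.90)×1.5 = 28.65; P₂ = ½(24.90+34.92)×2.3 = 68.79; P_w = ½γ_w h₂² = 25.95.
Total = 28.65+68.79+25.95 = 123.4 kN/m.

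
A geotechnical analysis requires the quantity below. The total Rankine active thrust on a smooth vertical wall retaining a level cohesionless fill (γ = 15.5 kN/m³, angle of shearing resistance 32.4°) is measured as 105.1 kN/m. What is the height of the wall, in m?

6.70 m

K_a = 0.3022. P_a = ½ K_a γ H² ⇒ H = √(2P_a/(K_a γ)).
H = √(2×105.1/(0.3022×15.5)) = 6.699 m.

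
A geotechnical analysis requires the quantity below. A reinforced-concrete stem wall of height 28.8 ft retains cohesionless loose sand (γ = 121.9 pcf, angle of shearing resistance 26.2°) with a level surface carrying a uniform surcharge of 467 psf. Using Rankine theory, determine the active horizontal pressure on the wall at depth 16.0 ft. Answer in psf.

K_a = (1 − sin φ)/(1 + sin φ) = 0.3874.
σ_v = γz + q = 121.9 × 16.0 + 467 = 2417 psf.
σ_h = K_a σ_v = 0.3874 × 2417 = 936.6 psf.

937 psf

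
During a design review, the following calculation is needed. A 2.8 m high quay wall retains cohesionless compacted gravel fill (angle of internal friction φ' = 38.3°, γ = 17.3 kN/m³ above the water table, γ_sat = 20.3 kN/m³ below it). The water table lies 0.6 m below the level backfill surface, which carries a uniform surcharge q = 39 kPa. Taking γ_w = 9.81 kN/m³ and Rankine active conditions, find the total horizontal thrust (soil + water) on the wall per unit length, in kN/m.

K_a = tan²(45° − φ/2) = 0.2347.
γ' = 20.3 − 9.81 = 10.49 kN/m³. h₂ = H − d_w = 2.2 m.
σ'_h: at surface K_a·q = 9.155; at WT K_a(q+γd_w) = 11.59; at base K_a(q+γd_w+γ'h₂) = 17.01 kPa.
P₁ = ½(9.155+11.59)×0.6 = 6.224; P₂ = ½(11.59+17.01)×2.2 = 31.46; P_w = ½γ_w h₂² = 23.74.
Total = 6.224+31.46+23.74 = 61.42 kN/m.

61.4 kN/m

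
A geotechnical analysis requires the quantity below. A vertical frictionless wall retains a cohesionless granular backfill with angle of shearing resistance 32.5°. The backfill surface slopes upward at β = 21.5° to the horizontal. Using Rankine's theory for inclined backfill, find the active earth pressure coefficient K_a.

K_a = cos β · (cos β − √(cos²β − cos²φ)) / (cos β + √(cos²β − cos²φ)).
cos β = 0.9304, cos φ = 0.8434, √(cos²β − cos²φ) = 0.3929.
K_a = 0.9304 × (0.9304 − 0.3929)/(0.9304 + 0.3929) = 0.3779.

0.378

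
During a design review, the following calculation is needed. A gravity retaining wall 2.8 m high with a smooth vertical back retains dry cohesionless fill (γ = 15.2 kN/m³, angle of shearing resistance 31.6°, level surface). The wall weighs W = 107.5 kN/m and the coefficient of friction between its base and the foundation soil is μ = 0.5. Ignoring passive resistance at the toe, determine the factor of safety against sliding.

2.89

K_a = tan²(45° − 31.6°/2) = 0.3123.
P_a = ½K_aγH² = 0.5×0.3123×15.2×2.8² = 18.61 kN/m, acting at H/3 = 0.9333 m above the base.
FS_sliding = μW / P_a = 0.5×107.5 / 18.61 = 2.888.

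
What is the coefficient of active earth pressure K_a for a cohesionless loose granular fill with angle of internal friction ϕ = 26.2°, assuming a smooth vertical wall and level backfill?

0.387

K_a = (1 − sin φ)/(1 + sin φ) = (1 − sin 26.2°)/(1 + sin 26.2°) = 0.3874.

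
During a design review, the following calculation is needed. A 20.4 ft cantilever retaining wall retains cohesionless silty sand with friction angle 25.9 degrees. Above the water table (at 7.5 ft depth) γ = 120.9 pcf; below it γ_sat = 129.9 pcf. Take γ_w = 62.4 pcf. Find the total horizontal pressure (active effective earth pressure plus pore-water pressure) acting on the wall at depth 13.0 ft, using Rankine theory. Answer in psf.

K_a = (1 − sin φ)/(1 + sin φ) = 0.3920.
γ' = 129.9 − 62.4 = 67.50 pcf.
Effective vertical stress at 13.0 ft: σ'_v = 120.9×7.5 + 67.50×5.50 = 1278 psf.
σ'_h = K_a σ'_v = 0.3920 × 1278 = 501.0 psf; u = γ_w × 5.50 = 343.2 psf.
Total σ_h = 501.0 + 343.2 = 844.2 psf.

844 psf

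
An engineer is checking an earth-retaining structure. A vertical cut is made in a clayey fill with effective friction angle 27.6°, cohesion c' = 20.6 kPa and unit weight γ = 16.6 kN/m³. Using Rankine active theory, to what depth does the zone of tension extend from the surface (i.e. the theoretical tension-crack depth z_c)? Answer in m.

K_a = tan²(45° − 27.6°/2) = 0.3668; √K_a = 0.6056.
The active pressure is zero where K_a γ z = 2c√K_a, so z_c = 2c/(γ√K_a) = 2×20.6/(16.6×0.6056) = 4.098 m.

4.10 m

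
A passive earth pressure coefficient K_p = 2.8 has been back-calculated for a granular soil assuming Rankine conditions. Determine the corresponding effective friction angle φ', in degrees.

28.3°

K_p = (1+sin φ)/(1−sin φ) ⇒ sin φ = (K_p − 1)/(K_p + 1) = 0.4737.
φ = arcsin(0.4737) = 28.27°.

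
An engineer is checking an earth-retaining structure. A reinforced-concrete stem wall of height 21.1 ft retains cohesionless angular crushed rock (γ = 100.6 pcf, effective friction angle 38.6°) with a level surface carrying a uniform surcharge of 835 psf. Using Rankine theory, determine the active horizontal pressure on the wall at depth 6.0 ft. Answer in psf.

333 psf

K_a = (1 − sin φ)/(1 + sin φ) = 0.2316.
σ_v = γz + q = 100.6 × 6.0 + 835 = 1439 psf.
σ_h = K_a σ_v = 0.2316 × 1439 = 333.2 psf.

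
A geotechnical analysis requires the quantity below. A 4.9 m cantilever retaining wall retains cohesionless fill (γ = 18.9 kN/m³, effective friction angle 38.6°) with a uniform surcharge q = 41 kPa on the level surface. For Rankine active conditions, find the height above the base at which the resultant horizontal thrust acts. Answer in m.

2.02 m

K_a = 0.2316.
Triangular part P₁ = ½K_aγH² = 52.55 at H/3 = 1.633 m; rectangular part P₂ = K_a q H = 46.53 at H/2 = 2.450 m.
ȳ = (P₁·1.633 + P₂·2.450)/(P₁+P₂) = 2.017 m.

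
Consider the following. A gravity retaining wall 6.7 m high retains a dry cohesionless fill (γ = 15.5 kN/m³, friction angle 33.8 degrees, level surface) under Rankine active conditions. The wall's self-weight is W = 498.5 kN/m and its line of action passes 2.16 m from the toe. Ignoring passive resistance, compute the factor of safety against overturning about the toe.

K_a = tan²(45° − 33.8°/2) = 0.2851.
P_a = ½K_aγH² = 0.5×0.2851×15.5×6.7² = 99.19 kN/m, acting at H/3 = 2.233 m above the base.
Overturning moment M_o = P_a × H/3 = 99.19 × 2.233 = 221.5.
Resisting moment M_r = W × 2.16 = 498.5 × 2.16 = 1077.
FS_overturning = M_r/M_o = 1077/221.5 = 4.861.

4.86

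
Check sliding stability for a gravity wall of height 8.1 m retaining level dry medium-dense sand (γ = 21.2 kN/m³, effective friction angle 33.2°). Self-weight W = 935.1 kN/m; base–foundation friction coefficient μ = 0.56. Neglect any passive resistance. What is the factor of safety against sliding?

2.58

K_a = tan²(45° − 33.2°/2) = 0.2924.
P_a = ½K_aγH² = 0.5×0.2924×21.2×8.1² = 203.3 kN/m, acting at H/3 = 2.700 m above the base.
FS_sliding = μW / P_a = 0.56×935.1 / 203.3 = 2.575.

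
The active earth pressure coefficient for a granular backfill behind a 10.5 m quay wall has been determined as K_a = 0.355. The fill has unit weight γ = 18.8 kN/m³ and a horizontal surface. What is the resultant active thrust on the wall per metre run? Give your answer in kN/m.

368 kN/m

P = ½ K_a γ H² = 0.5 × 0.355 × 18.8 × 10.5² = 367.9 kN/m.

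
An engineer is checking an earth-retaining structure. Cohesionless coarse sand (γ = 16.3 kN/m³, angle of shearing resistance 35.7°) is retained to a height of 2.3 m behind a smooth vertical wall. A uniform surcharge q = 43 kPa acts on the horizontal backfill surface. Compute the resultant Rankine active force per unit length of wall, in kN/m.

K_a = tan²(45° − φ/2) = 0.2630.
Soil triangle: ½ K_a γ H² = 0.5×0.2630×16.3×2.3² = 11.34 kN/m.
Surcharge rectangle: K_a q H = 0.2630×43×2.3 = 26.01 kN/m.
Total = 11.34 + 26.01 = 37.35 kN/m.

37.3 kN/m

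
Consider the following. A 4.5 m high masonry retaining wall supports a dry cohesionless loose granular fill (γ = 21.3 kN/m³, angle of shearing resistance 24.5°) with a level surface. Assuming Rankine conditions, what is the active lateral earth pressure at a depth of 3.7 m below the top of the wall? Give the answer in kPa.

32.6 kPa

K_a = (1 − sin φ)/(1 + sin φ) = 0.4137.
σ_h = K_a γ z = 0.4137 × 21.3 × 3.7 = 32.61 kPa.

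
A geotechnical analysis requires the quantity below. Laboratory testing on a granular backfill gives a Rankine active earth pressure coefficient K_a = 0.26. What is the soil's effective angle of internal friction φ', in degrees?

K_a = tan²(45° − φ/2) ⇒ 45° − φ/2 = arctan(√0.26) = 27.02°.
φ = 2(45° − 27.02°) = 35.97°.

36.0°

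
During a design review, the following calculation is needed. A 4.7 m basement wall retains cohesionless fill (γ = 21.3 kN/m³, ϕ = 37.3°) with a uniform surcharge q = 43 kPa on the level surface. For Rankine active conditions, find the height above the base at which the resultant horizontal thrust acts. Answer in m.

K_a = 0.2453.
Triangular part P₁ = ½K_aγH² = 57.72 at H/3 = 1.567 m; rectangular part P₂ = K_a q H = 49.58 at H/2 = 2.350 m.
ȳ = (P₁·1.567 + P₂·2.350)/(P₁+P₂) = 1.929 m.

1.93 m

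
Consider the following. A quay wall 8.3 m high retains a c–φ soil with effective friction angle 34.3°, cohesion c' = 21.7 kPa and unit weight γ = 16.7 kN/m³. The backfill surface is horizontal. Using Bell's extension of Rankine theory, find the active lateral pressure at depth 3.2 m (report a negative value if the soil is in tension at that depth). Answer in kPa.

K_a = (1 − sin φ)/(1 + sin φ) = 0.2792.
σ_a = K_a γ z − 2c√K_a = 0.2792×16.7×3.2 − 2×21.7×0.5284 = -8.012 kPa.

-8.01 kPa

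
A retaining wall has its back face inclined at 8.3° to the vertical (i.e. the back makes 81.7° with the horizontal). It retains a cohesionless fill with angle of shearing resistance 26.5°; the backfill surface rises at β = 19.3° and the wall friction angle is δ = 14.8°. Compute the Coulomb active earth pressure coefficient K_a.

K_a = sin²(α+φ) / [sin²α · sin(α−δ) · (1 + √{sin(φ+δ)sin(φ−β) / (sin(α−δ)sin(α+β))})²].
With α = 81.7°, φ = 26.5°, δ = 14.8°, β = 19.3°: K_a = 0.5905.

0.590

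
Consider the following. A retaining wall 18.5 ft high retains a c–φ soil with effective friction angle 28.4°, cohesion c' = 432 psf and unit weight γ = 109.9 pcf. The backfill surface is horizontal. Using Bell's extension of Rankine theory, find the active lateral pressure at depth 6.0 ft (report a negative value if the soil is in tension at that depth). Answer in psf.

-281 psf

K_a = (1 − sin φ)/(1 + sin φ) = 0.3554.
σ_a = K_a γ z − 2c√K_a = 0.3554×109.9×6.0 − 2×432×0.5961 = -280.7 psf.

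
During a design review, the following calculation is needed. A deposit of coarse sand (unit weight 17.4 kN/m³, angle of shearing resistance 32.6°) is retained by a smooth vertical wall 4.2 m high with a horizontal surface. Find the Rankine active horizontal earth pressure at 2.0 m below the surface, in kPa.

10.4 kPa

K_a = (1 − sin φ)/(1 + sin φ) = 0.2997.
σ_h = K_a γ z = 0.2997 × 17.4 × 2.0 = 10.43 kPa.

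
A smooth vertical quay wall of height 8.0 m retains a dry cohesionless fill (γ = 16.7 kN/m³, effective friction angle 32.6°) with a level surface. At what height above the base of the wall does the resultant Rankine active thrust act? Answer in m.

2.67 m

K_a = 0.2997.
The pressure distribution is triangular, so the resultant acts at H/3 above the base = 8.0/3 = 2.667 m.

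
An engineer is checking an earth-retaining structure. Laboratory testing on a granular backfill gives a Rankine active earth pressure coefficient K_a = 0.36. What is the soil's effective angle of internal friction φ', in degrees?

28.1°

K_a = tan²(45° − φ/2) ⇒ 45° − φ/2 = arctan(√0.36) = 30.96°.
φ = 2(45° − 30.96°) = 28.07°.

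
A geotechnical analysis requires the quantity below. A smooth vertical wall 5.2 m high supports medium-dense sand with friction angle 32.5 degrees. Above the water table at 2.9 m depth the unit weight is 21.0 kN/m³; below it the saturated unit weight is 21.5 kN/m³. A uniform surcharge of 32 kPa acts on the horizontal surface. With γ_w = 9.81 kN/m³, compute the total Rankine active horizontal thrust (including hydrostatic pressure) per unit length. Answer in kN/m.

154 kN/m

K_a = tan²(45° − φ/2) = 0.3010.
γ' = 21.5 − 9.81 = 11.69 kN/m³. h₂ = H − d_w = 2.3 m.
σ'_h: at surface K_a·q = 9.631; at WT K_a(q+γd_w) = 27.96; at base K_a(q+γd_w+γ'h₂) = 36.05 kPa.
P₁ = ½(9.631+27.96)×2.9 = 54.51; P₂ = ½(27.96+36.05)×2.3 = 73.62; P_w = ½γ_w h₂² = 25.95.
Total = 54.51+73.62+25.95 = 154.1 kN/m.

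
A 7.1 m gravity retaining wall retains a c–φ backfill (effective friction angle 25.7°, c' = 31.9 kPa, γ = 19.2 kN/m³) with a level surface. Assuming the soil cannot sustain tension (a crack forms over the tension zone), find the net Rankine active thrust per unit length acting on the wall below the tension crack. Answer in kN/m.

K_a = 0.3950; √K_a = 0.6285.
Tension-crack depth z_c = 2c/(γ√K_a) = 2×31.9/(19.2×0.6285) = 5.287 m.
σ_a at base = K_a γ H − 2c√K_a = 0.3950×19.2×7.1 − 2×31.9×0.6285 = 13.75 kPa.
P_a = ½ × 13.75 × (H − z_c) = 0.5×13.75×1.813 = 12.47 kN/m.

12.5 kN/m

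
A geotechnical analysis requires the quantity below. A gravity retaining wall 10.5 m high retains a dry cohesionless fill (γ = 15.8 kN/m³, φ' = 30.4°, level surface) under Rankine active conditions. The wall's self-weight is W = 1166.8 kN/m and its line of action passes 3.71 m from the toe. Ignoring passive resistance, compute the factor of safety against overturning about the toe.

4.33

K_a = tan²(45° − 30.4°/2) = 0.3280.
P_a = ½K_aγH² = 0.5×0.3280×15.8×10.5² = 285.7 kN/m, acting at H/3 = 3.500 m above the base.
Overturning moment M_o = P_a × H/3 = 285.7 × 3.500 = 999.9.
Resisting moment M_r = W × 3.71 = 1166.8 × 3.71 = 4329.
FS_overturning = M_r/M_o = 4329/999.9 = 4.329.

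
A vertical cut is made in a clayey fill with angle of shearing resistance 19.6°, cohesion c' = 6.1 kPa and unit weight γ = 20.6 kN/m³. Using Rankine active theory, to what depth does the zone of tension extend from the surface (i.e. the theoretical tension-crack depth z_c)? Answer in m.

K_a = tan²(45° − 19.6°/2) = 0.4976; √K_a = 0.7054.
The active pressure is zero where K_a γ z = 2c√K_a, so z_c = 2c/(γ√K_a) = 2×6.1/(20.6×0.7054) = 0.8395 m.

0.840 m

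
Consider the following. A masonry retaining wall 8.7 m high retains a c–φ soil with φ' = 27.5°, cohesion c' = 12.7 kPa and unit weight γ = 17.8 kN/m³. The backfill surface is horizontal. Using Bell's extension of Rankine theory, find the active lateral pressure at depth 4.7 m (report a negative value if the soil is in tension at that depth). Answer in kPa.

K_a = (1 − sin φ)/(1 + sin φ) = 0.3682.
σ_a = K_a γ z − 2c√K_a = 0.3682×17.8×4.7 − 2×12.7×0.6068 = 15.39 kPa.

15.4 kPa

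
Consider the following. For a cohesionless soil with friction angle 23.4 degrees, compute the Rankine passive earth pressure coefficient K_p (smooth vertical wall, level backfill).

K_p = (1 + sin φ)/(1 − sin φ) = tan²(45° + 23.4°/2) = 2.318.

2.32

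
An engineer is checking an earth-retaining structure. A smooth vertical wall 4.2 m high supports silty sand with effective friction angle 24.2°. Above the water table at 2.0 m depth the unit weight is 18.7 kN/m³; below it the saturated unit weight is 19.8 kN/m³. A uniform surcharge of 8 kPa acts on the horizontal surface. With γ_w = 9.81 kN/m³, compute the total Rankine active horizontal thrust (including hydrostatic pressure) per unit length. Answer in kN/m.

98.0 kN/m

K_a = tan²(45° − φ/2) = 0.4185.
γ' = 19.8 − 9.81 = 9.990 kN/m³. h₂ = H − d_w = 2.2 m.
σ'_h: at surface K_a·q = 3.348; at WT K_a(q+γd_w) = 19.00; at base K_a(q+γd_w+γ'h₂) = 28.20 kPa.
P₁ = ½(3.348+19.00)×2.0 = 22.35; P₂ = ½(19.00+28.20)×2.2 = 51.92; P_w = ½γ_w h₂² = 23.74.
Total = 22.35+51.92+23.74 = 98.01 kN/m.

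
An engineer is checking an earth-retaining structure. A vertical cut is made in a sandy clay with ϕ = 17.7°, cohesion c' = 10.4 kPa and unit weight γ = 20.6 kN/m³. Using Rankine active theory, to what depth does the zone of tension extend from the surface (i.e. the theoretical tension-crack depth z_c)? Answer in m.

1.38 m

K_a = tan²(45° − 17.7°/2) = 0.5337; √K_a = 0.7306.
The active pressure is zero where K_a γ z = 2c√K_a, so z_c = 2c/(γ√K_a) = 2×10.4/(20.6×0.7306) = 1.382 m.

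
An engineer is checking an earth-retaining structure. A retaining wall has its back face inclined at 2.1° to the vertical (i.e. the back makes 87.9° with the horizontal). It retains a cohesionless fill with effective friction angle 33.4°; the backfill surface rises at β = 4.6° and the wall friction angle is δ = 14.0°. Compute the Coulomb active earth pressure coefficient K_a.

K_a = sin²(α+φ) / [sin²α · sin(α−δ) · (1 + √{sin(φ+δ)sin(φ−β) / (sin(α−δ)sin(α+β))})²].
With α = 87.9°, φ = 33.4°, δ = 14.0°, β = 4.6°: K_a = 0.2944.

0.294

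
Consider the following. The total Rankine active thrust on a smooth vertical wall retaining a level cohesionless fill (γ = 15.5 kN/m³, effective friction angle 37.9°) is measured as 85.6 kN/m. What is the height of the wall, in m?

K_a = 0.2389. P_a = ½ K_a γ H² ⇒ H = √(2P_a/(K_a γ)).
H = √(2×85.6/(0.2389×15.5)) = 6.799 m.

6.80 m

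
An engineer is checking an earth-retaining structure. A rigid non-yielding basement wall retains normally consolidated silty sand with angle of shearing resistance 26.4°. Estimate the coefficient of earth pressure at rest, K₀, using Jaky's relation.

K₀ = 1 − sin φ' = 1 − sin 26.4° = 0.5554.

0.555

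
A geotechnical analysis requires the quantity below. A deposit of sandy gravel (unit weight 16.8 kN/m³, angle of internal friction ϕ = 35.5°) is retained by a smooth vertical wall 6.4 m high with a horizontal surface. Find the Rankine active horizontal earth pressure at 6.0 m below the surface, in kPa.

26.7 kPa

K_a = (1 − sin φ)/(1 + sin φ) = 0.2653.
σ_h = K_a γ z = 0.2653 × 16.8 × 6.0 = 26.74 kPa.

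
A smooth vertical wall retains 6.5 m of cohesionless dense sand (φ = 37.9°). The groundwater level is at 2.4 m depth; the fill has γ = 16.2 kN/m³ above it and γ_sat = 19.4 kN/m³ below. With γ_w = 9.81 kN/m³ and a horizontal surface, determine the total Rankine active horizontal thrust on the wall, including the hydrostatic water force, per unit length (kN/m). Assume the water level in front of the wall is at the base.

K_a = tan²(45° − φ/2) = 0.2389.
γ' = 19.4 − 9.81 = 9.590 kN/m³. Depth below WT = 4.1 m.
σ'_h at WT = K_a γ d_w = 9.290 kPa; at base = 9.290 + K_a γ' × 4.1 = 18.68 kPa.
P₁ (0–2.4 m) = ½×9.290×2.4 = 11.15. P₂ (2.4–6.5 m) = ½(9.290+18.68)×4.1 = 57.35.
P_w = ½ γ_w h₂² = 0.5×9.81×4.1² = 82.45. Total = 11.15+57.35+82.45 = 150.9 kN/m.

151 kN/m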